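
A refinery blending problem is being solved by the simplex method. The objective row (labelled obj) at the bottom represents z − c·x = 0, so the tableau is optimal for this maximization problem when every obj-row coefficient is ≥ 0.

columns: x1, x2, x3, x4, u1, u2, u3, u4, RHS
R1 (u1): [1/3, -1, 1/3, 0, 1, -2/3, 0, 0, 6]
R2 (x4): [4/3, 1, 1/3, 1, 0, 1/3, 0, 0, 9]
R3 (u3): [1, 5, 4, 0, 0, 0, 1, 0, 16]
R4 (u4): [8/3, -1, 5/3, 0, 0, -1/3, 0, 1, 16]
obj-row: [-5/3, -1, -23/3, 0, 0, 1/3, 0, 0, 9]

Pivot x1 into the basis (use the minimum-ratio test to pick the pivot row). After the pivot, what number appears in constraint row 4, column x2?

-3/8

Ratio test on column x1 — row 1: 6/(1/3) = 18; row 2: 9/(4/3) = 27/4; row 3: 16/1 = 16; row 4: 16/(8/3) = 6. Minimum is 6 at row 4 (u4 leaves); pivot element 8/3.
Divide row 4 by 8/3; eliminate column x1 from the other rows.
In the new row 4, the x2 entry is the old entry divided by the pivot: (-1)/(8/3) = -3/8.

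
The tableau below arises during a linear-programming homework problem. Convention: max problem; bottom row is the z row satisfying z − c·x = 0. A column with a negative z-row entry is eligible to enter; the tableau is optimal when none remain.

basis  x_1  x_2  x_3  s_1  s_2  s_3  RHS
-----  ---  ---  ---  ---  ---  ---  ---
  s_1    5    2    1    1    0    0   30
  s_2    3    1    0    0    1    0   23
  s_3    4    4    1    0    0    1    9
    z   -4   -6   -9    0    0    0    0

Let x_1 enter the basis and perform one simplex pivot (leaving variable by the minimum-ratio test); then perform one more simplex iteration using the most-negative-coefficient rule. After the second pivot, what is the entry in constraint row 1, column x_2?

-2

Ratio test on column x_1 — row 1: 30/5 = 6; row 2: 23/3 = 23/3; row 3: 9/4 = 9/4. Minimum is 9/4 at row 3 (s_3 leaves); pivot element 4.
Divide row 3 by 4; eliminate column x_1 from the other rows.
Second iteration: most negative z-row entry is -8 in column x_3, so x_3 enters.
Ratio test on column x_3 — row 1: entry -1/4 ≤ 0; row 2: entry -3/4 ≤ 0; row 3: (9/4)/(1/4) = 9. Minimum is 9 at row 3 (x_1 leaves); pivot element 1/4.
Divide row 3 by 1/4; eliminate column x_3 from the other rows.
After both pivots, the entry at constraint row 1, column x_2 is -2.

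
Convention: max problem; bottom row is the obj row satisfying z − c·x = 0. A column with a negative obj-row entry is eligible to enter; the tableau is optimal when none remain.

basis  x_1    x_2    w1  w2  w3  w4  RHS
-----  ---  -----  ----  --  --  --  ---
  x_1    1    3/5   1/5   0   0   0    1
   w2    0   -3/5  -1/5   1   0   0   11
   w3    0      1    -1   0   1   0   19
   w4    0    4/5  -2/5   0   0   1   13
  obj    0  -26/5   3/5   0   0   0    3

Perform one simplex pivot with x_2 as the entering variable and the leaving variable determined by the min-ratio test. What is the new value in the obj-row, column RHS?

Ratio test on column x_2 — row 1: 1/(3/5) = 5/3; row 2: entry -3/5 ≤ 0; row 3: 19/1 = 19; row 4: 13/(4/5) = 65/4. Minimum is 5/3 at row 1 (x_1 leaves); pivot element 3/5.
Divide row 1 by 3/5; eliminate column x_2 from the other rows.
obj-row update in column RHS: 3 − (-26/5)·(5/3) = 35/3.

35/3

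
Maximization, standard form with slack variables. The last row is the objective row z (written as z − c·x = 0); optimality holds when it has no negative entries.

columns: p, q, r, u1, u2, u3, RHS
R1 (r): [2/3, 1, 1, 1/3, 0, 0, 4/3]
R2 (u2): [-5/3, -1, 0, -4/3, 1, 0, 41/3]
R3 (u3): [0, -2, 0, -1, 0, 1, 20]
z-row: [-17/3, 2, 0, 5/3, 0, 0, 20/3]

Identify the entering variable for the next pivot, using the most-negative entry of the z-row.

Negative z-row entries: p: -17/3.
The most negative is -17/3 in column p, so p enters.

p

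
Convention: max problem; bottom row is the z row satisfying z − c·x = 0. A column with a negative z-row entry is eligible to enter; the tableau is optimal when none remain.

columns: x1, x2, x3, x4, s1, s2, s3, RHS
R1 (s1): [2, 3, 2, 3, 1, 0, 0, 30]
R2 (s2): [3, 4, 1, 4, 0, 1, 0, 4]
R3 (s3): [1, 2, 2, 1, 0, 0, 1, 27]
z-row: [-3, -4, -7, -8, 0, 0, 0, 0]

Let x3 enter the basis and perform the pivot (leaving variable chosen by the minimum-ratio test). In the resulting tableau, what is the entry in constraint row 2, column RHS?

Ratio test on column x3 — row 1: 30/2 = 15; row 2: 4/1 = 4; row 3: 27/2 = 27/2. Minimum is 4 at row 2 (s2 leaves); pivot element 1.
Divide row 2 by 1; eliminate column x3 from the other rows.
In the new row 2, the RHS entry is the old entry divided by the pivot: 4/1 = 4.

4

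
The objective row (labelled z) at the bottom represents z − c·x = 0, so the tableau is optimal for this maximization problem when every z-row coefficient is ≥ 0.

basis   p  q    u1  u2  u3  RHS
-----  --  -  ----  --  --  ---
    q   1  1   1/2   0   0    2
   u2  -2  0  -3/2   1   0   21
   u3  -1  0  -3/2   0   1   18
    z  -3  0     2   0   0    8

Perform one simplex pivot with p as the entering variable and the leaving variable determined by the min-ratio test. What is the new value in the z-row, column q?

Ratio test on column p — row 1: 2/1 = 2; row 2: entry -2 ≤ 0; row 3: entry -1 ≤ 0. Minimum is 2 at row 1 (q leaves); pivot element 1.
Divide row 1 by 1; eliminate column p from the other rows.
z-row update in column q: 0 − (-3)·1 = 3.

3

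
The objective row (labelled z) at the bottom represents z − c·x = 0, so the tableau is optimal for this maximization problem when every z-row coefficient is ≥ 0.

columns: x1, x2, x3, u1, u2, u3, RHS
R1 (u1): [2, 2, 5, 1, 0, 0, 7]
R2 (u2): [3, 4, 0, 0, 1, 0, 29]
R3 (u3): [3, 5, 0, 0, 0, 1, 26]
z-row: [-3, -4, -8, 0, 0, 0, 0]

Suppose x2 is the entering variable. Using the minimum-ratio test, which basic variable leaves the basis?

Column x2 entries and ratios — u1: 7/2 = 7/2; u2: 29/4 = 29/4; u3: 26/5 = 26/5.
Smallest ratio is 7/2 in the row of u1, so u1 leaves.

u1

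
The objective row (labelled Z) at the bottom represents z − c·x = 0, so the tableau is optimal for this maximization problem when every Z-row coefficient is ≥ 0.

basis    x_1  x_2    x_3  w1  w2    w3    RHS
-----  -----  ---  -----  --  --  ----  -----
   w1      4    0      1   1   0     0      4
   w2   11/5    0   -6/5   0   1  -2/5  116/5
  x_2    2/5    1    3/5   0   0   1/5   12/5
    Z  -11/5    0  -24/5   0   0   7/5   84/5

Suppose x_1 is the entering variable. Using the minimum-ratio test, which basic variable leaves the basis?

Column x_1 entries and ratios — w1: 4/4 = 1; w2: (116/5)/(11/5) = 116/11; x_2: (12/5)/(2/5) = 6.
Smallest ratio is 1 in the row of w1, so w1 leaves.

w1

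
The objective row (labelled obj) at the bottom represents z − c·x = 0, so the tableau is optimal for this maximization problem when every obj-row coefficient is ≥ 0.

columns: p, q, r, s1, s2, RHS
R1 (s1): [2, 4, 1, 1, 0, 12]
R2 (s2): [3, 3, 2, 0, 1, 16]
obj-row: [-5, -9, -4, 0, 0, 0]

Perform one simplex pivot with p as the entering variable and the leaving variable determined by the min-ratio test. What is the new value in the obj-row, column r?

-2/3

Ratio test on column p — row 1: 12/2 = 6; row 2: 16/3 = 16/3. Minimum is 16/3 at row 2 (s2 leaves); pivot element 3.
Divide row 2 by 3; eliminate column p from the other rows.
obj-row update in column r: -4 − (-5)·(2/3) = -2/3.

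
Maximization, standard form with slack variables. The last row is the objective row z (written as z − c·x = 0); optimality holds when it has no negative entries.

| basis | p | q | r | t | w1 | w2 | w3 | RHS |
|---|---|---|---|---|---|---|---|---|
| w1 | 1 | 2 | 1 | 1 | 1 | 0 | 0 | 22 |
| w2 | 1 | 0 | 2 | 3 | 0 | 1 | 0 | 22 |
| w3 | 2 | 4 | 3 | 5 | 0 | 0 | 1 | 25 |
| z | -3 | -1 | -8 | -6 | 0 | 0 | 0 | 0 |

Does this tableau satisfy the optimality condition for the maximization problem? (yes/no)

The z-row has a negative entry -8 in column r, so it is not optimal.

no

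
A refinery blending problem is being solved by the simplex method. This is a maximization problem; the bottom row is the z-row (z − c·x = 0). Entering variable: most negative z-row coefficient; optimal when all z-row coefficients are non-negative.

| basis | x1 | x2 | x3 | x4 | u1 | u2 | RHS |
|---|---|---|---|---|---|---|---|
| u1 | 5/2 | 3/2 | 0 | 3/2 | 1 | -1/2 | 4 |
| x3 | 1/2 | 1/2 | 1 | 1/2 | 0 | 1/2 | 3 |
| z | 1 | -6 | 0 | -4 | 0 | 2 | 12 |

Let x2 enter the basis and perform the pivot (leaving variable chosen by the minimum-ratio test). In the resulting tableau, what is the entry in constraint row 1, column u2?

-1/3

Ratio test on column x2 — row 1: 4/(3/2) = 8/3; row 2: 3/(1/2) = 6. Minimum is 8/3 at row 1 (u1 leaves); pivot element 3/2.
Divide row 1 by 3/2; eliminate column x2 from the other rows.
In the new row 1, the u2 entry is the old entry divided by the pivot: (-1/2)/(3/2) = -1/3.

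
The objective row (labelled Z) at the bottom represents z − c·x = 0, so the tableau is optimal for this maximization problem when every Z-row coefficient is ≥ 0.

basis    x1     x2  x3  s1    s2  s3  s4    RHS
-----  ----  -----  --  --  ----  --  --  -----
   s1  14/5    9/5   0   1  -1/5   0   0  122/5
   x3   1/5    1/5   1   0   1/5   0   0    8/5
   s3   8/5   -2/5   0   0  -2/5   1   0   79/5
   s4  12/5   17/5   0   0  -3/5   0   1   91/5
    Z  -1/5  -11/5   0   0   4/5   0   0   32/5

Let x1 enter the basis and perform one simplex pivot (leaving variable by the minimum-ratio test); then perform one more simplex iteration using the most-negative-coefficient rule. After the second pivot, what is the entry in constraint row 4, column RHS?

Ratio test on column x1 — row 1: (122/5)/(14/5) = 61/7; row 2: (8/5)/(1/5) = 8; row 3: (79/5)/(8/5) = 79/8; row 4: (91/5)/(12/5) = 91/12. Minimum is 91/12 at row 4 (s4 leaves); pivot element 12/5.
Divide row 4 by 12/5; eliminate column x1 from the other rows.
Second iteration: most negative Z-row entry is -23/12 in column x2, so x2 enters.
Ratio test on column x2 — row 1: entry -13/6 ≤ 0; row 2: entry -1/12 ≤ 0; row 3: entry -8/3 ≤ 0; row 4: (91/12)/(17/12) = 91/17. Minimum is 91/17 at row 4 (x1 leaves); pivot element 17/12.
Divide row 4 by 17/12; eliminate column x2 from the other rows.
After both pivots, the entry at constraint row 4, column RHS is 91/17.

91/17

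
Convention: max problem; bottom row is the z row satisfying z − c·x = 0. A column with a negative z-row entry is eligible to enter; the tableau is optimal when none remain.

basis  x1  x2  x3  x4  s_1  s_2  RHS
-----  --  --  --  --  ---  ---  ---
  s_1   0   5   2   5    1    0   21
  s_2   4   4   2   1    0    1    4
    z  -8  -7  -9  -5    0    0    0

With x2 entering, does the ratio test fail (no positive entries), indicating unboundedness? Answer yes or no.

no

Column x2 has positive entries in row(s) 1, 2, so the ratio test bounds it — not unbounded.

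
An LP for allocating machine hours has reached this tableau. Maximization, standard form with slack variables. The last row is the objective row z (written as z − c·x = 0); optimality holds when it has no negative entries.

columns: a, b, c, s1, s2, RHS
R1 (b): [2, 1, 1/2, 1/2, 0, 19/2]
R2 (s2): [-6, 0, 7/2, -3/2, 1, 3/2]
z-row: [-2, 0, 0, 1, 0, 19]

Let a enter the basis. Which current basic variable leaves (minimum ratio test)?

Column a entries and ratios — b: (19/2)/2 = 19/4; s2: -6 ≤ 0, skip.
Smallest ratio is 19/4 in the row of b, so b leaves.

b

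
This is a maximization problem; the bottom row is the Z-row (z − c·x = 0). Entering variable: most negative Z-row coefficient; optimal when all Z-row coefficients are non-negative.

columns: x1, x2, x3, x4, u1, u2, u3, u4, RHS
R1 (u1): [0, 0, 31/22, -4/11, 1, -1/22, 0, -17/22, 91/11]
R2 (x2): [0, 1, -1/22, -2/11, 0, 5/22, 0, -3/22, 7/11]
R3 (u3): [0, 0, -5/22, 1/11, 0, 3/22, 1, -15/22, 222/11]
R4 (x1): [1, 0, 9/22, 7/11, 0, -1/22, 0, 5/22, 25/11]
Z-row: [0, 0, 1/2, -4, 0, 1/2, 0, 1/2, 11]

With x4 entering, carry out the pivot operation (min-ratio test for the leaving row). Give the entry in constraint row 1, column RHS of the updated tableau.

67/7

Ratio test on column x4 — row 1: entry -4/11 ≤ 0; row 2: entry -2/11 ≤ 0; row 3: (222/11)/(1/11) = 222; row 4: (25/11)/(7/11) = 25/7. Minimum is 25/7 at row 4 (x1 leaves); pivot element 7/11.
Divide row 4 by 7/11; eliminate column x4 from the other rows.
Row 1 update in column RHS: 91/11 − (-4/11)·(25/7) = 67/7.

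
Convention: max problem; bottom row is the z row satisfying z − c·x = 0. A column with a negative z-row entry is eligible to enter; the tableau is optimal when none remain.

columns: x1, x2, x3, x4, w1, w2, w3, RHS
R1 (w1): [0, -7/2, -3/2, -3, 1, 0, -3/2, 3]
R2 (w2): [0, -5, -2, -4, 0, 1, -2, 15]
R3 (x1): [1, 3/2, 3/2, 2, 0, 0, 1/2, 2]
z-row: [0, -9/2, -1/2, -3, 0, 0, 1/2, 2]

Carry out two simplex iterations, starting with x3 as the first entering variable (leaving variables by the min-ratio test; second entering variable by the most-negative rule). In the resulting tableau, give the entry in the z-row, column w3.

2

Ratio test on column x3 — row 1: entry -3/2 ≤ 0; row 2: entry -2 ≤ 0; row 3: 2/(3/2) = 4/3. Minimum is 4/3 at row 3 (x1 leaves); pivot element 3/2.
Divide row 3 by 3/2; eliminate column x3 from the other rows.
Second iteration: most negative z-row entry is -4 in column x2, so x2 enters.
Ratio test on column x2 — row 1: entry -2 ≤ 0; row 2: entry -3 ≤ 0; row 3: (4/3)/1 = 4/3. Minimum is 4/3 at row 3 (x3 leaves); pivot element 1.
Divide row 3 by 1; eliminate column x2 from the other rows.
After both pivots, the entry at the z-row, column w3 is 2.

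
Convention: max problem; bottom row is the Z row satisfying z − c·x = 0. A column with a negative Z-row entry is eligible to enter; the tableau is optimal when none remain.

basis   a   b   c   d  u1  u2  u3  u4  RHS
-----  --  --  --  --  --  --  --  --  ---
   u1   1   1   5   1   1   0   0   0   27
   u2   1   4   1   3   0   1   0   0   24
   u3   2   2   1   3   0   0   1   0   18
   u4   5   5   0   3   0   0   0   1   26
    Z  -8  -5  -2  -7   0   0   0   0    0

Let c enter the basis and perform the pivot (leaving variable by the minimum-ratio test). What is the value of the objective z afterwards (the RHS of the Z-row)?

54/5

Ratio test on column c — row 1: 27/5 = 27/5; row 2: 24/1 = 24; row 3: 18/1 = 18; row 4: entry 0 ≤ 0. Minimum is 27/5 at row 1 (u1 leaves); pivot element 5.
Pivot on row 1; the Z-row RHS becomes 0 − (-2)·(27/5) = 54/5.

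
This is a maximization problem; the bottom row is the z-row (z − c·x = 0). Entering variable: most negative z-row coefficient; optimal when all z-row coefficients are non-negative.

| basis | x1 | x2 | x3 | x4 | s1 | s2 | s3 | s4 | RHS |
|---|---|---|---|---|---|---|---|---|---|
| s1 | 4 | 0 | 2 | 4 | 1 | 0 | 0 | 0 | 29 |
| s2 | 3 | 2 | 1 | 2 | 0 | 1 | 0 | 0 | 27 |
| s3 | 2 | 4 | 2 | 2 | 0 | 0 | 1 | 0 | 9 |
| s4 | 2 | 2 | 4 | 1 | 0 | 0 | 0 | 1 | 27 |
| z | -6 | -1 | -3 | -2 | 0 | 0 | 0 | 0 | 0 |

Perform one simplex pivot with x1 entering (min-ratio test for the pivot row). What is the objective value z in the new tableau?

27

Ratio test on column x1 — row 1: 29/4 = 29/4; row 2: 27/3 = 9; row 3: 9/2 = 9/2; row 4: 27/2 = 27/2. Minimum is 9/2 at row 3 (s3 leaves); pivot element 2.
Pivot on row 3; the z-row RHS becomes 0 − (-6)·(9/2) = 27.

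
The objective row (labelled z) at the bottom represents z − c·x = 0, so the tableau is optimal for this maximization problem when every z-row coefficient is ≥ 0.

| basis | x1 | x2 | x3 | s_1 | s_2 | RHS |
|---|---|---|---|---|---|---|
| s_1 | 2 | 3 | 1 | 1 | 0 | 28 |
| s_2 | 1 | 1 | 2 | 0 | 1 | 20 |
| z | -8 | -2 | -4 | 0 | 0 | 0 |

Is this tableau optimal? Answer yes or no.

The z-row has a negative entry -8 in column x1, so it is not optimal.

no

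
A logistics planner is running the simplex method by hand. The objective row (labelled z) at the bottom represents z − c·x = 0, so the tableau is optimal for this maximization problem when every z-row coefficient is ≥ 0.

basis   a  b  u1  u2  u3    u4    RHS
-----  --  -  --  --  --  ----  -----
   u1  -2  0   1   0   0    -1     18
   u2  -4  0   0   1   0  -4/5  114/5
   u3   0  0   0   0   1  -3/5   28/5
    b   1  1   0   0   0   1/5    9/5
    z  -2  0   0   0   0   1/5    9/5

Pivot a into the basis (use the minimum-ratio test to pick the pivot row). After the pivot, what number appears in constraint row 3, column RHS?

Ratio test on column a — row 1: entry -2 ≤ 0; row 2: entry -4 ≤ 0; row 3: entry 0 ≤ 0; row 4: (9/5)/1 = 9/5. Minimum is 9/5 at row 4 (b leaves); pivot element 1.
Divide row 4 by 1; eliminate column a from the other rows.
Row 3 update in column RHS: 28/5 − 0·(9/5) = 28/5.

28/5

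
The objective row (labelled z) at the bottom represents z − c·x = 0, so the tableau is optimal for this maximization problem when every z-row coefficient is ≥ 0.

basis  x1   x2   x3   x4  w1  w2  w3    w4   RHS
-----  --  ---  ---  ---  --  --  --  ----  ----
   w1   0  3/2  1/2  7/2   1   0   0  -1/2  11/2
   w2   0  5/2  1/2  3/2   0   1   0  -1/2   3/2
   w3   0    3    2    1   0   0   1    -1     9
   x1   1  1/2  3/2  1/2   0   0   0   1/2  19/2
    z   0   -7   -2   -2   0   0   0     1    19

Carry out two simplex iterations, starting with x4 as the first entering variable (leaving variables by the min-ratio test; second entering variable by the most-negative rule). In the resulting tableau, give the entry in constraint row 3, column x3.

7/5

Ratio test on column x4 — row 1: (11/2)/(7/2) = 11/7; row 2: (3/2)/(3/2) = 1; row 3: 9/1 = 9; row 4: (19/2)/(1/2) = 19. Minimum is 1 at row 2 (w2 leaves); pivot element 3/2.
Divide row 2 by 3/2; eliminate column x4 from the other rows.
Second iteration: most negative z-row entry is -11/3 in column x2, so x2 enters.
Ratio test on column x2 — row 1: entry -13/3 ≤ 0; row 2: 1/(5/3) = 3/5; row 3: 8/(4/3) = 6; row 4: entry -1/3 ≤ 0. Minimum is 3/5 at row 2 (x4 leaves); pivot element 5/3.
Divide row 2 by 5/3; eliminate column x2 from the other rows.
After both pivots, the entry at constraint row 3, column x3 is 7/5.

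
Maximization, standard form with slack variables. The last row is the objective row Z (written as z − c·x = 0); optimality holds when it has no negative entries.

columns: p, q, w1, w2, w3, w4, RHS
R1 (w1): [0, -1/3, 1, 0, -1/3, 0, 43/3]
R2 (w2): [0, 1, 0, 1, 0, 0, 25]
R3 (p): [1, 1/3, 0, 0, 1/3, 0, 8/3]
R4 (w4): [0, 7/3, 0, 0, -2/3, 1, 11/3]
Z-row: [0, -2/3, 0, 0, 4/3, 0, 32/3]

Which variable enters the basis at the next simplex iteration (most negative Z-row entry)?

q

Negative Z-row entries: q: -2/3.
The most negative is -2/3 in column q, so q enters.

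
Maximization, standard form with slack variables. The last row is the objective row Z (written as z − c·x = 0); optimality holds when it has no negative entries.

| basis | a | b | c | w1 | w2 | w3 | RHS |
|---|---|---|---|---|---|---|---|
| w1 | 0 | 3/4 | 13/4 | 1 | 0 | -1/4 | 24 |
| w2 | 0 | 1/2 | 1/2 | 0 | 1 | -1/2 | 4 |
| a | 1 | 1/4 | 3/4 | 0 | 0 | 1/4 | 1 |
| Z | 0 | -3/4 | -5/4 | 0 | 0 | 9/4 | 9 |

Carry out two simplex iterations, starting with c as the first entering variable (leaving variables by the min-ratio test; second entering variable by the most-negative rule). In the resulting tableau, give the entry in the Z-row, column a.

Ratio test on column c — row 1: 24/(13/4) = 96/13; row 2: 4/(1/2) = 8; row 3: 1/(3/4) = 4/3. Minimum is 4/3 at row 3 (a leaves); pivot element 3/4.
Divide row 3 by 3/4; eliminate column c from the other rows.
Second iteration: most negative Z-row entry is -1/3 in column b, so b enters.
Ratio test on column b — row 1: entry -1/3 ≤ 0; row 2: (10/3)/(1/3) = 10; row 3: (4/3)/(1/3) = 4. Minimum is 4 at row 3 (c leaves); pivot element 1/3.
Divide row 3 by 1/3; eliminate column b from the other rows.
After both pivots, the entry at the Z-row, column a is 3.

3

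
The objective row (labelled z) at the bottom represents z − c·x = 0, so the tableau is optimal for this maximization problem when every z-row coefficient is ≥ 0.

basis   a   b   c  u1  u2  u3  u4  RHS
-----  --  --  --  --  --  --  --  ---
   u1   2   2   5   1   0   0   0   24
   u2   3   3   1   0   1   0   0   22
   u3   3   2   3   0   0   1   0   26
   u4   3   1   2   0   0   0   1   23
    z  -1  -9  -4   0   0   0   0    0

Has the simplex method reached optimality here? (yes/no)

no

The z-row has a negative entry -9 in column b, so it is not optimal.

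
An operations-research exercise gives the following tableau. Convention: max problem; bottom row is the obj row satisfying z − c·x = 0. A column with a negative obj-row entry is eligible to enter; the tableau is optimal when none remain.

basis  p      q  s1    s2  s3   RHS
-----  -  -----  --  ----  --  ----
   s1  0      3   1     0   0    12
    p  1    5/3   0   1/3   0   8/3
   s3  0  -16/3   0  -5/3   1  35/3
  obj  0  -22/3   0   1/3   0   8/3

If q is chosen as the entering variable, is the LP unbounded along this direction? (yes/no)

Column q has positive entries in row(s) 1, 2, so the ratio test bounds it — not unbounded.

no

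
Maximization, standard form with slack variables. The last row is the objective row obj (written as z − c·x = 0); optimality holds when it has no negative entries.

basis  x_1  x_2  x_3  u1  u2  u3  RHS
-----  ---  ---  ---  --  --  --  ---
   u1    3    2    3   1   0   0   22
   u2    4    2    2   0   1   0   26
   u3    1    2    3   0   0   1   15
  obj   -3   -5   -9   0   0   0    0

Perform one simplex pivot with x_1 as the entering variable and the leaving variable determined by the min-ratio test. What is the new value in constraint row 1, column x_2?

1/2

Ratio test on column x_1 — row 1: 22/3 = 22/3; row 2: 26/4 = 13/2; row 3: 15/1 = 15. Minimum is 13/2 at row 2 (u2 leaves); pivot element 4.
Divide row 2 by 4; eliminate column x_1 from the other rows.
Row 1 update in column x_2: 2 − 3·(1/2) = 1/2.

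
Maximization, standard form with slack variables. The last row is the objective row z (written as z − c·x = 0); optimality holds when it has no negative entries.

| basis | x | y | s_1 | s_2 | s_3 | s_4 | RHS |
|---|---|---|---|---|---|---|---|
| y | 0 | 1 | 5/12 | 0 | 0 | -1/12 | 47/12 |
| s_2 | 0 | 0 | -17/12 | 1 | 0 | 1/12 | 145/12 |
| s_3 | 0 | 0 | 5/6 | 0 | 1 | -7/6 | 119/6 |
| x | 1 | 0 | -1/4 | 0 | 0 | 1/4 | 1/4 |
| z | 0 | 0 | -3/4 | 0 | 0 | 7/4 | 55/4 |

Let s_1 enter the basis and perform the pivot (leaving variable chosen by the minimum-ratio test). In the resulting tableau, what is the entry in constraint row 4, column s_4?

1/5

Ratio test on column s_1 — row 1: (47/12)/(5/12) = 47/5; row 2: entry -17/12 ≤ 0; row 3: (119/6)/(5/6) = 119/5; row 4: entry -1/4 ≤ 0. Minimum is 47/5 at row 1 (y leaves); pivot element 5/12.
Divide row 1 by 5/12; eliminate column s_1 from the other rows.
Row 4 update in column s_4: 1/4 − (-1/4)·(-1/5) = 1/5.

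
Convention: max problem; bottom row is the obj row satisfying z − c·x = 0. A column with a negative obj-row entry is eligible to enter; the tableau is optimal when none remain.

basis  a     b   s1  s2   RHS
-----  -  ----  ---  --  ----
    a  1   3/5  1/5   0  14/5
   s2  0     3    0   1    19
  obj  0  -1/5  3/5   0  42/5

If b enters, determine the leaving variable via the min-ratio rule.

Column b entries and ratios — a: (14/5)/(3/5) = 14/3; s2: 19/3 = 19/3.
Smallest ratio is 14/3 in the row of a, so a leaves.

a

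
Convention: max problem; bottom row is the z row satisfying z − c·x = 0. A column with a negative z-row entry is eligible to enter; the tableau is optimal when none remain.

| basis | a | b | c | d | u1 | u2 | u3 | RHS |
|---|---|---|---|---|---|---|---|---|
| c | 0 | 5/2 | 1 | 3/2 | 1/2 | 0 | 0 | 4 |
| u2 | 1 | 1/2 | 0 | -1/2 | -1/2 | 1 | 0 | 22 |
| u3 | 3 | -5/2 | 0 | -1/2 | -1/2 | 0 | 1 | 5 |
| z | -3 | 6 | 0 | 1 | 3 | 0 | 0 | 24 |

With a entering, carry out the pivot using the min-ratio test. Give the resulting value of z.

29

Ratio test on column a — row 1: entry 0 ≤ 0; row 2: 22/1 = 22; row 3: 5/3 = 5/3. Minimum is 5/3 at row 3 (u3 leaves); pivot element 3.
Pivot on row 3; the z-row RHS becomes 24 − (-3)·(5/3) = 29.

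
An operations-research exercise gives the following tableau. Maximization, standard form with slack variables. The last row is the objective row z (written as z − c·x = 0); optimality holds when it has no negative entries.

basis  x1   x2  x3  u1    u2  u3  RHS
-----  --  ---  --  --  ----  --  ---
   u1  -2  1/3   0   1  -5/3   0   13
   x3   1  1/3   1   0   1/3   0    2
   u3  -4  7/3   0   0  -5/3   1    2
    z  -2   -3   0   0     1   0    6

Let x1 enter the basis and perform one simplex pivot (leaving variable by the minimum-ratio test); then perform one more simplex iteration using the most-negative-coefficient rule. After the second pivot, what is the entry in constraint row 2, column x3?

7/11

Ratio test on column x1 — row 1: entry -2 ≤ 0; row 2: 2/1 = 2; row 3: entry -4 ≤ 0. Minimum is 2 at row 2 (x3 leaves); pivot element 1.
Divide row 2 by 1; eliminate column x1 from the other rows.
Second iteration: most negative z-row entry is -7/3 in column x2, so x2 enters.
Ratio test on column x2 — row 1: 17/1 = 17; row 2: 2/(1/3) = 6; row 3: 10/(11/3) = 30/11. Minimum is 30/11 at row 3 (u3 leaves); pivot element 11/3.
Divide row 3 by 11/3; eliminate column x2 from the other rows.
After both pivots, the entry at constraint row 2, column x3 is 7/11.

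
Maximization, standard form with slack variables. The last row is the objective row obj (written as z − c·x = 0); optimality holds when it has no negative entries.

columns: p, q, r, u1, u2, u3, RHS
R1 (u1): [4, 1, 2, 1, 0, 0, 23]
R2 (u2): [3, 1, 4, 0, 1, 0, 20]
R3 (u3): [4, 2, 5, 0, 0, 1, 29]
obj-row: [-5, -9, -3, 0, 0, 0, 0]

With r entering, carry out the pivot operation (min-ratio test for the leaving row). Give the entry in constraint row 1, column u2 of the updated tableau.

-1/2

Ratio test on column r — row 1: 23/2 = 23/2; row 2: 20/4 = 5; row 3: 29/5 = 29/5. Minimum is 5 at row 2 (u2 leaves); pivot element 4.
Divide row 2 by 4; eliminate column r from the other rows.
Row 1 update in column u2: 0 − 2·(1/4) = -1/2.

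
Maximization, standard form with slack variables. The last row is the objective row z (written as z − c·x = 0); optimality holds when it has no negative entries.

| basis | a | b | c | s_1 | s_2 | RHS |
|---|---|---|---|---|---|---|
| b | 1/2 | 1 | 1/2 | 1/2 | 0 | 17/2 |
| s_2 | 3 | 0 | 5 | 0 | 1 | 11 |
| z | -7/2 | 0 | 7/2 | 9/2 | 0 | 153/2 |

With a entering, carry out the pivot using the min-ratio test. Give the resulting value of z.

268/3

Ratio test on column a — row 1: (17/2)/(1/2) = 17; row 2: 11/3 = 11/3. Minimum is 11/3 at row 2 (s_2 leaves); pivot element 3.
Pivot on row 2; the z-row RHS becomes 153/2 − (-7/2)·(11/3) = 268/3.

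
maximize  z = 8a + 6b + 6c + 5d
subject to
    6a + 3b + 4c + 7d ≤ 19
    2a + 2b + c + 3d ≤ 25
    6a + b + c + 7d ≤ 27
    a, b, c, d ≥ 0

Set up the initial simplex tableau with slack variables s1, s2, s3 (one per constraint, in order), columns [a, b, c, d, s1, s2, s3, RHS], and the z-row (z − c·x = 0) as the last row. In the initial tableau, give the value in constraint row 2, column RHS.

The RHS of constraint 2 is b_2 = 25.

25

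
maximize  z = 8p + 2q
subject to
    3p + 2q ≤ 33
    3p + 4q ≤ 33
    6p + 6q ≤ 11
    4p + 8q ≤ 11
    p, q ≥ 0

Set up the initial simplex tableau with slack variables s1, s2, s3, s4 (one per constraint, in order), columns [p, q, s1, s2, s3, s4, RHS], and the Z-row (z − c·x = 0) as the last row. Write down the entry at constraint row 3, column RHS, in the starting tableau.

The RHS of constraint 3 is b_3 = 11.

11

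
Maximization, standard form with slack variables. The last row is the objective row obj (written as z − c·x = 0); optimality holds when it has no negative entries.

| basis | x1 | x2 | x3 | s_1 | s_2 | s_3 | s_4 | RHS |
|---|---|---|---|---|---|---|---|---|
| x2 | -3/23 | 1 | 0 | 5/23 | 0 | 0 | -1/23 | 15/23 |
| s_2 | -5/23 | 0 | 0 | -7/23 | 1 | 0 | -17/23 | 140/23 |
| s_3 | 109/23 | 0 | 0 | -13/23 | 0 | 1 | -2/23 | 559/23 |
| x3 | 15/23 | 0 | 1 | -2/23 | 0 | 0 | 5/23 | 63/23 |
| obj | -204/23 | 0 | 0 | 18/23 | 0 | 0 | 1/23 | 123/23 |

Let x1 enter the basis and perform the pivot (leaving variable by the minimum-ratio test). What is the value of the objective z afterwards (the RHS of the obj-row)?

213/5

Ratio test on column x1 — row 1: entry -3/23 ≤ 0; row 2: entry -5/23 ≤ 0; row 3: (559/23)/(109/23) = 559/109; row 4: (63/23)/(15/23) = 21/5. Minimum is 21/5 at row 4 (x3 leaves); pivot element 15/23.
Pivot on row 4; the obj-row RHS becomes 123/23 − (-204/23)·(21/5) = 213/5.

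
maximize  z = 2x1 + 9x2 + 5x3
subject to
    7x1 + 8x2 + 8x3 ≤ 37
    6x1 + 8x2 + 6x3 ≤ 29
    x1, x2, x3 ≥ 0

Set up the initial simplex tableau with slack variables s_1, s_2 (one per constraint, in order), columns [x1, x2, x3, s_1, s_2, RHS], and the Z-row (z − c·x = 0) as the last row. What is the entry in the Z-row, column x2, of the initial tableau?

The Z-row carries the negated objective coefficients: the x2 entry is -9.

-9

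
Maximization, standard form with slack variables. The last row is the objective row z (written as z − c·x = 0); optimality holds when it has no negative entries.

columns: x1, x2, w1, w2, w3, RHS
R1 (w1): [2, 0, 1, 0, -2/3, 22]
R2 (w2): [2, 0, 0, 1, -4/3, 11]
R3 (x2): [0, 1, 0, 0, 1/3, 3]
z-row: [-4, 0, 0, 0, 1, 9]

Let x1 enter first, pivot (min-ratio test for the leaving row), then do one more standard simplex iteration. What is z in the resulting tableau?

46

Ratio test on column x1 — row 1: 22/2 = 11; row 2: 11/2 = 11/2; row 3: entry 0 ≤ 0. Minimum is 11/2 at row 2 (w2 leaves); pivot element 2.
Pivot on row 2; the z-row RHS becomes 9 − (-4)·(11/2) = 31.
Next entering variable (most negative z-row entry -5/3): w3.
Ratio test on column w3 — row 1: 11/(2/3) = 33/2; row 2: entry -2/3 ≤ 0; row 3: 3/(1/3) = 9. Minimum is 9 at row 3 (x2 leaves); pivot element 1/3.
After the second pivot the z-row RHS is 31 − (-5/3)·9 = 46.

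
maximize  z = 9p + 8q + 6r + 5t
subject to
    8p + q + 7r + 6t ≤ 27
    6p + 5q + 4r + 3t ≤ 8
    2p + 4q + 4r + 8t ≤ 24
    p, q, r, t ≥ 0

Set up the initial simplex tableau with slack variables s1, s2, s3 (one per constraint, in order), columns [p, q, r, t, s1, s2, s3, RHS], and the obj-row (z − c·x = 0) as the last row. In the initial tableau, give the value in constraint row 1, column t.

Constraint 1 has coefficient 6 on t.

6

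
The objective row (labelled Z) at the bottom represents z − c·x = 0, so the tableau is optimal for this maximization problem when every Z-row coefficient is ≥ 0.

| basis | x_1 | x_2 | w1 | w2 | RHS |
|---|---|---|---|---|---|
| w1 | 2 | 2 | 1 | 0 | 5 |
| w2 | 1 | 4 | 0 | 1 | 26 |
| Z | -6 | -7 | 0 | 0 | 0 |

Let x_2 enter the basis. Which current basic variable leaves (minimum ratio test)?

Column x_2 entries and ratios — w1: 5/2 = 5/2; w2: 26/4 = 13/2.
Smallest ratio is 5/2 in the row of w1, so w1 leaves.

w1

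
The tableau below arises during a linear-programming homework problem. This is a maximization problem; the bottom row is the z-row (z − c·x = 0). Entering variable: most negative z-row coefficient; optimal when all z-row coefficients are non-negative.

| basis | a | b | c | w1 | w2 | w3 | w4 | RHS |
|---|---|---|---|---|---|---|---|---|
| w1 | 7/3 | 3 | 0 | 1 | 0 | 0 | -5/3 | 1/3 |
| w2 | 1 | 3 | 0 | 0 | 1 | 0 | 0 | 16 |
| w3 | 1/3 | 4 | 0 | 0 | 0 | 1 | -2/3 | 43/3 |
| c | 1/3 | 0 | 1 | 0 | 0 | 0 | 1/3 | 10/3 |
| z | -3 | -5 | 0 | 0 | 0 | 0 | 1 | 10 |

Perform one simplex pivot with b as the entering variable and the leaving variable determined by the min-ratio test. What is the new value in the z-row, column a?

8/9

Ratio test on column b — row 1: (1/3)/3 = 1/9; row 2: 16/3 = 16/3; row 3: (43/3)/4 = 43/12; row 4: entry 0 ≤ 0. Minimum is 1/9 at row 1 (w1 leaves); pivot element 3.
Divide row 1 by 3; eliminate column b from the other rows.
z-row update in column a: -3 − (-5)·(7/9) = 8/9.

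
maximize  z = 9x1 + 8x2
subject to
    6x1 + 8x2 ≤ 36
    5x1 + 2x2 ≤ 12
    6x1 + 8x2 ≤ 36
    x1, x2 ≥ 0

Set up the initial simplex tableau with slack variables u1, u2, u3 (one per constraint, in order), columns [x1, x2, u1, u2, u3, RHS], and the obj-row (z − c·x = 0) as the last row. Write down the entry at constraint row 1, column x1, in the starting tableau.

6

Constraint 1 has coefficient 6 on x1.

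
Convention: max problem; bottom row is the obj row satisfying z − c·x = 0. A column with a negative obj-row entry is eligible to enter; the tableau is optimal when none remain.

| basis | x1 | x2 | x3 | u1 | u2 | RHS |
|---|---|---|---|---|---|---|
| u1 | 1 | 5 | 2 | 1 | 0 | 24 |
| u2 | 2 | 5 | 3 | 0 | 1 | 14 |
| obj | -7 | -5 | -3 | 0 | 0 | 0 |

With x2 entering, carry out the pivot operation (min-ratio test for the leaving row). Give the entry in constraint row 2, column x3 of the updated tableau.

Ratio test on column x2 — row 1: 24/5 = 24/5; row 2: 14/5 = 14/5. Minimum is 14/5 at row 2 (u2 leaves); pivot element 5.
Divide row 2 by 5; eliminate column x2 from the other rows.
In the new row 2, the x3 entry is the old entry divided by the pivot: 3/5 = 3/5.

3/5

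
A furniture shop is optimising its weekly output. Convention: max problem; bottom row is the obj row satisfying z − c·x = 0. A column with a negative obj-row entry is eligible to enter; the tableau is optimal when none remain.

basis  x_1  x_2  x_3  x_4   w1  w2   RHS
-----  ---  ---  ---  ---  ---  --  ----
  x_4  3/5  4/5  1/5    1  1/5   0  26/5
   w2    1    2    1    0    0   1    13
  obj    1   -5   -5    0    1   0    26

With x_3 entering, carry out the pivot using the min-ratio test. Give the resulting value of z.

91

Ratio test on column x_3 — row 1: (26/5)/(1/5) = 26; row 2: 13/1 = 13. Minimum is 13 at row 2 (w2 leaves); pivot element 1.
Pivot on row 2; the obj-row RHS becomes 26 − (-5)·13 = 91.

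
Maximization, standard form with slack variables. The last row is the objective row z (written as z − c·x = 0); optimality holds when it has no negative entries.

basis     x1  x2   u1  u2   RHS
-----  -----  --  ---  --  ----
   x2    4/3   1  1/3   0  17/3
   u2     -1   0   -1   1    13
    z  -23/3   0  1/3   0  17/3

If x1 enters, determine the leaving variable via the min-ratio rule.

Column x1 entries and ratios — x2: (17/3)/(4/3) = 17/4; u2: -1 ≤ 0, skip.
Smallest ratio is 17/4 in the row of x2, so x2 leaves.

x2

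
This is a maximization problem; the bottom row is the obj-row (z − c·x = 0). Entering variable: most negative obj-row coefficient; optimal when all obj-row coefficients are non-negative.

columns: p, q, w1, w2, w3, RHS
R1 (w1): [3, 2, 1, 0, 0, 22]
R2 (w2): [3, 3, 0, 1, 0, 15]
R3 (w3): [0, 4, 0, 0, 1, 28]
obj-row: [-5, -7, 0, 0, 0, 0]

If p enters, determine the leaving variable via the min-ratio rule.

w2

Column p entries and ratios — w1: 22/3 = 22/3; w2: 15/3 = 5; w3: 0 ≤ 0, skip.
Smallest ratio is 5 in the row of w2, so w2 leaves.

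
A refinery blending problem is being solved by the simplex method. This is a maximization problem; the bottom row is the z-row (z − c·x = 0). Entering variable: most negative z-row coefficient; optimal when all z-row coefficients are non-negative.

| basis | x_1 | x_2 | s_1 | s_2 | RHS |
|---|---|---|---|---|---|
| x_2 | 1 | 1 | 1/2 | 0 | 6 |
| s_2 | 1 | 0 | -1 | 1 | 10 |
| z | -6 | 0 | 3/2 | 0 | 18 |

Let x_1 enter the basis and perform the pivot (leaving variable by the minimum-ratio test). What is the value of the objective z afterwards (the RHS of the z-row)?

Ratio test on column x_1 — row 1: 6/1 = 6; row 2: 10/1 = 10. Minimum is 6 at row 1 (x_2 leaves); pivot element 1.
Pivot on row 1; the z-row RHS becomes 18 − (-6)·6 = 54.

54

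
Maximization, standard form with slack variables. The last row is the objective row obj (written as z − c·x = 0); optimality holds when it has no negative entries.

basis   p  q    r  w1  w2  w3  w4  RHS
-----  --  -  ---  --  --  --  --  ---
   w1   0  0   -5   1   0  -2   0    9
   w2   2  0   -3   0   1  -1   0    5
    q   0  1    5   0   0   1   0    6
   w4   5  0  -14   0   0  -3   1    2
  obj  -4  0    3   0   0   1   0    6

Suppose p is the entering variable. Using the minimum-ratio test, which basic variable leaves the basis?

w4

Column p entries and ratios — w1: 0 ≤ 0, skip; w2: 5/2 = 5/2; q: 0 ≤ 0, skip; w4: 2/5 = 2/5.
Smallest ratio is 2/5 in the row of w4, so w4 leaves.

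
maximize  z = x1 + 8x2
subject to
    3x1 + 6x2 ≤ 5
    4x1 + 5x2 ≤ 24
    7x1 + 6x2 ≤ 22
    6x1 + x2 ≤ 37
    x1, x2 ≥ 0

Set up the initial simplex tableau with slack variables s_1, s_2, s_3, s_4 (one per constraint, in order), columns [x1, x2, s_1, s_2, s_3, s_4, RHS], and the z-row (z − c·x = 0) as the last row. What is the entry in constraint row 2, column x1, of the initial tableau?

Constraint 2 has coefficient 4 on x1.

4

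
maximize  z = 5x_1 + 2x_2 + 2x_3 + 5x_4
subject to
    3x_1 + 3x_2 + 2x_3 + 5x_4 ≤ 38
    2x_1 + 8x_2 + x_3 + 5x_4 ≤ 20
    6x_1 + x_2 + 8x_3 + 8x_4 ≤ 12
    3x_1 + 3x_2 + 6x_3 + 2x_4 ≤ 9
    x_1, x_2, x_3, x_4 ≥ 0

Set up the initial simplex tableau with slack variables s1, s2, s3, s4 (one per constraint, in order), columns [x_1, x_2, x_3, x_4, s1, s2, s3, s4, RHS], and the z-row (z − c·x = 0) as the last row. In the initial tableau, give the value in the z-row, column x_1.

The z-row carries the negated objective coefficients: the x_1 entry is -5.

-5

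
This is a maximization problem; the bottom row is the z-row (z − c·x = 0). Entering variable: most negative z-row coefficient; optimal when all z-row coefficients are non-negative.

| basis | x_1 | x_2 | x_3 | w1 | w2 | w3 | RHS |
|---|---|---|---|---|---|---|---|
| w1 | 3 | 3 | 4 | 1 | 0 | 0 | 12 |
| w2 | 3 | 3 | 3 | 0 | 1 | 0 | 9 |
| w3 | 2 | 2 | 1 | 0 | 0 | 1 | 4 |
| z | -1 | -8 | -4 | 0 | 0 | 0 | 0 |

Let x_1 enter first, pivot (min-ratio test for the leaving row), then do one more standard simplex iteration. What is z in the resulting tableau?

Ratio test on column x_1 — row 1: 12/3 = 4; row 2: 9/3 = 3; row 3: 4/2 = 2. Minimum is 2 at row 3 (w3 leaves); pivot element 2.
Pivot on row 3; the z-row RHS becomes 0 − (-1)·2 = 2.
Next entering variable (most negative z-row entry -7): x_2.
Ratio test on column x_2 — row 1: entry 0 ≤ 0; row 2: entry 0 ≤ 0; row 3: 2/1 = 2. Minimum is 2 at row 3 (x_1 leaves); pivot element 1.
After the second pivot the z-row RHS is 2 − (-7)·2 = 16.

16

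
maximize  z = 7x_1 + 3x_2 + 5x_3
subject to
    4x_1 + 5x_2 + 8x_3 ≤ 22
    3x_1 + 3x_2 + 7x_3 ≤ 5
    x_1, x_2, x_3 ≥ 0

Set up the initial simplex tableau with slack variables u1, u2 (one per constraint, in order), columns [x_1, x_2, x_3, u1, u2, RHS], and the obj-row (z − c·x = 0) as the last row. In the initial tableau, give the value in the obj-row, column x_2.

-3

The obj-row carries the negated objective coefficients: the x_2 entry is -3.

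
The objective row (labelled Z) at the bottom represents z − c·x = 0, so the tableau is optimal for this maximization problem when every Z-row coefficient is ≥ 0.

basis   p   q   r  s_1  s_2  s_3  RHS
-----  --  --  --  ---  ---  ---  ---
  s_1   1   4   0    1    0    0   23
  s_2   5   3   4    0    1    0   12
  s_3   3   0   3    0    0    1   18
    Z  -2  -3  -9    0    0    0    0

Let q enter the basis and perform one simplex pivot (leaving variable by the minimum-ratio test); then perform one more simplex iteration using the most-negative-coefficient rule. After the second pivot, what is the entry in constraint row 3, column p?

Ratio test on column q — row 1: 23/4 = 23/4; row 2: 12/3 = 4; row 3: entry 0 ≤ 0. Minimum is 4 at row 2 (s_2 leaves); pivot element 3.
Divide row 2 by 3; eliminate column q from the other rows.
Second iteration: most negative Z-row entry is -5 in column r, so r enters.
Ratio test on column r — row 1: entry -16/3 ≤ 0; row 2: 4/(4/3) = 3; row 3: 18/3 = 6. Minimum is 3 at row 2 (q leaves); pivot element 4/3.
Divide row 2 by 4/3; eliminate column r from the other rows.
After both pivots, the entry at constraint row 3, column p is -3/4.

-3/4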